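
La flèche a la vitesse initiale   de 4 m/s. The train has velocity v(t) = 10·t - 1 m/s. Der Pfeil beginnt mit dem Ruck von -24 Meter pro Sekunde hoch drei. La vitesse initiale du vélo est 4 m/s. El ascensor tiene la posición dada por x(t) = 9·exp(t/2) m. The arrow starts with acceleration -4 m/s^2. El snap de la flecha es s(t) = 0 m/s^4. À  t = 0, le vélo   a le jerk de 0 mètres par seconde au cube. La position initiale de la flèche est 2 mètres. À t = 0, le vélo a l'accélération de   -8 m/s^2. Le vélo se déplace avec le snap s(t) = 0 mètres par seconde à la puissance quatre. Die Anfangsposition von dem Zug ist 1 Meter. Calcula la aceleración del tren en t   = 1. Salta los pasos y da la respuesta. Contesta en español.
a(1) = 10.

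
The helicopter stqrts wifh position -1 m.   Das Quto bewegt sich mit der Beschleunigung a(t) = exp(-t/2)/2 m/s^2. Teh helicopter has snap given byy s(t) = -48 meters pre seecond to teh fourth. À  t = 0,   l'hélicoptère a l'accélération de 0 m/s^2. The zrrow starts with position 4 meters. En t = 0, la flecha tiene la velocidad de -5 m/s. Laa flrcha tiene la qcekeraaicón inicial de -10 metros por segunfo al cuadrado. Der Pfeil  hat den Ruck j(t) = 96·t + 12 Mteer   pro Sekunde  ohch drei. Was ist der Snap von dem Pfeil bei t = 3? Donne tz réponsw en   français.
Pour résoudre ceci, nous devons prendre 1 dérivée de notre équation du jerk j(t) = 96·t + 12. En dérivant le jerk, nous obtenons le snap: s(t) = 96. De l'équation du snap s(t) = 96, nous substituons t = 3 pour obtenir s = 96.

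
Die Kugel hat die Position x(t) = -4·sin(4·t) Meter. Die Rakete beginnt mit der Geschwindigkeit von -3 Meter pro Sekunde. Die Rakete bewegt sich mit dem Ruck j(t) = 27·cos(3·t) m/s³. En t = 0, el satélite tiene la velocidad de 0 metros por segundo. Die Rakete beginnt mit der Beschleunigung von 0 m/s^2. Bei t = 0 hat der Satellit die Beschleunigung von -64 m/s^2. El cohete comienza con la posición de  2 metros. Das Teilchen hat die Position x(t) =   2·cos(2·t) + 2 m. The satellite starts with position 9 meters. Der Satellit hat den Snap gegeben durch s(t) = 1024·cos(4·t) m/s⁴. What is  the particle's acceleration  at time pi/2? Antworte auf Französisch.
Pour résoudre ceci, nous devons prendre 2 dérivées de notre équation de la position x(t) = 2·cos(2·t) + 2. En prenant d/dt de x(t), nous trouvons v(t) = -4·sin(2·t). En prenant d/dt de v(t), nous trouvons a(t) = -8·cos(2·t). Nous avons l'accélération a(t) = -8·cos(2·t). En substituant t = pi/2: a(pi/2) = 8.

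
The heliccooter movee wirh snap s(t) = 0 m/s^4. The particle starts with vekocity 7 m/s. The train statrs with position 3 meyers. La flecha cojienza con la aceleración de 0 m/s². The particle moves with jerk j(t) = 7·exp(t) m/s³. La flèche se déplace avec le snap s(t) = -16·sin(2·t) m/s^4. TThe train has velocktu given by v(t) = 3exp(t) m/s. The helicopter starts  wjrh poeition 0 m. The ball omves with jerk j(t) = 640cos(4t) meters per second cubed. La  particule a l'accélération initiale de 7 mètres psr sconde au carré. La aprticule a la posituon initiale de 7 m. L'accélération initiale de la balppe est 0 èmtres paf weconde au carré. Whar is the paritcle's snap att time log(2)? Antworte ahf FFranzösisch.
En partant du jerk j(t) = 7·exp(t), nous prenons 1 dérivée. En dérivant le jerk, nous obtenons le snap: s(t) = 7·exp(t). Nous avons le snap s(t) = 7·exp(t). En substituant t = log(2): s(log(2)) = 14.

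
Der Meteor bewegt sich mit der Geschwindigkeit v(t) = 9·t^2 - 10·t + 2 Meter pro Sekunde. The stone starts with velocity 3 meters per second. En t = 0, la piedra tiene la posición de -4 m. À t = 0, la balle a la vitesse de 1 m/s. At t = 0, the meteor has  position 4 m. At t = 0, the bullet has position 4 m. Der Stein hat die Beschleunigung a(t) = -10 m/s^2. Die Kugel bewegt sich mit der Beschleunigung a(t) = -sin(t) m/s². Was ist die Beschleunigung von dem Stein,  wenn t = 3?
Wir haben die Beschleunigung a(t) = -10. Durch Einsetzen von t = 3: a(3) = -10.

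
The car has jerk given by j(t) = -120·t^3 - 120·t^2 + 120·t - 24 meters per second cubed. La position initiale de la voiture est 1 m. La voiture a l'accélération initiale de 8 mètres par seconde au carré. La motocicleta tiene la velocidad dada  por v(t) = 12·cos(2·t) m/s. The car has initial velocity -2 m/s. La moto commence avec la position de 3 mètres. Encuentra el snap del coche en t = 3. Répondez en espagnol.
Para resolver esto, necesitamos tomar 1 derivada de nuestra ecuación de la sacudida j(t) = -120·t^3 - 120·t^2 + 120·t - 24. Derivando la sacudida, obtenemos el snap: s(t) = -360·t^2 - 240·t + 120. Usando s(t) = -360·t^2 - 240·t + 120 y sustituyendo t = 3, encontramos s = -3840.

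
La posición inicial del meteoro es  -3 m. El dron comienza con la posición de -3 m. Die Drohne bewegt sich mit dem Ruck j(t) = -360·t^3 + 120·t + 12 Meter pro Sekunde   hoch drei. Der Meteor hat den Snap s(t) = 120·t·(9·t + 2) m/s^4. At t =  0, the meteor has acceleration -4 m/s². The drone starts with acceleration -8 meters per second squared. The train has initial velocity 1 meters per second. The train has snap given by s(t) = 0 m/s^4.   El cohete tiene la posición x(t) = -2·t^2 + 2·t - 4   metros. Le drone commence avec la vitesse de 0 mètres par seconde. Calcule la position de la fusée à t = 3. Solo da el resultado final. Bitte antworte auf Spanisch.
En t = 3, x = -16.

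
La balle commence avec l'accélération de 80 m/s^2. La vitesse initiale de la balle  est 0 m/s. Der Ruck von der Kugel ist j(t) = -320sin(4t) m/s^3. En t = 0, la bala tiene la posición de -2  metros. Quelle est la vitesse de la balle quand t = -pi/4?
Nous devons intégrer notre équation du jerk j(t) = -320·sin(4·t) 2 fois. La primitive du jerk, avec a(0) = 80, donne l'accélération: a(t) = 80·cos(4·t). L'intégrale de l'accélération est la vitesse. En utilisant v(0) = 0, nous obtenons v(t) = 20·sin(4·t). En utilisant v(t) = 20·sin(4·t) et en substituant t = -pi/4, nous trouvons v = 0.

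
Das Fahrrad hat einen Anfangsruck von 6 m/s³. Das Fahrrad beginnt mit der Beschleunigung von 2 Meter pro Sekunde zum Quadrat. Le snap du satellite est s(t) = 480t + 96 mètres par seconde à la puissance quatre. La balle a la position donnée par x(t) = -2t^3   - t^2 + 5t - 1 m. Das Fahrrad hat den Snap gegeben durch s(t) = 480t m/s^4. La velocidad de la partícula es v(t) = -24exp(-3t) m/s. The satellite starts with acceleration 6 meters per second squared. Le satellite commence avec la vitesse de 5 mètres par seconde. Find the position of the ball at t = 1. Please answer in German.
Aus der Gleichung für die Position x(t) = -2·t^3 - t^2 + 5·t - 1, setzen wir t = 1 ein und erhalten x = 1.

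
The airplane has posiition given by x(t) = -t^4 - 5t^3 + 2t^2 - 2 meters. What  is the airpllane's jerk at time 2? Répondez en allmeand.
Ausgehend von der Position x(t) = -t^4 - 5·t^3 + 2·t^2 - 2, nehmen wir 3 Ableitungen. Durch Ableiten von der Position erhalten wir die Geschwindigkeit: v(t) = -4·t^3 - 15·t^2 + 4·t. Die Ableitung von der Geschwindigkeit ergibt die Beschleunigung: a(t) = -12·t^2 - 30·t + 4. Mit d/dt von a(t) finden wir j(t) = -24·t - 30. Aus der Gleichung für den Ruck j(t) = -24·t - 30, setzen wir t = 2 ein und erhalten j = -78.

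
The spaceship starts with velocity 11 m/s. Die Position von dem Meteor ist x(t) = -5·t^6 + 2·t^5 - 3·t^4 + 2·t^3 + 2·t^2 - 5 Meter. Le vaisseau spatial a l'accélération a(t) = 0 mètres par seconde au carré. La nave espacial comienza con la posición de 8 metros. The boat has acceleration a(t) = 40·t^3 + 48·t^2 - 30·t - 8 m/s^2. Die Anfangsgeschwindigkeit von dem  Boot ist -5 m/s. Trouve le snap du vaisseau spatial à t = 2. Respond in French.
Nous devons dériver notre équation de l'accélération a(t) = 0 2 fois. La dérivée de l'accélération donne le jerk: j(t) = 0. La dérivée du jerk donne le snap: s(t) = 0. Nous avons le snap s(t) = 0. En substituant t = 2: s(2) = 0.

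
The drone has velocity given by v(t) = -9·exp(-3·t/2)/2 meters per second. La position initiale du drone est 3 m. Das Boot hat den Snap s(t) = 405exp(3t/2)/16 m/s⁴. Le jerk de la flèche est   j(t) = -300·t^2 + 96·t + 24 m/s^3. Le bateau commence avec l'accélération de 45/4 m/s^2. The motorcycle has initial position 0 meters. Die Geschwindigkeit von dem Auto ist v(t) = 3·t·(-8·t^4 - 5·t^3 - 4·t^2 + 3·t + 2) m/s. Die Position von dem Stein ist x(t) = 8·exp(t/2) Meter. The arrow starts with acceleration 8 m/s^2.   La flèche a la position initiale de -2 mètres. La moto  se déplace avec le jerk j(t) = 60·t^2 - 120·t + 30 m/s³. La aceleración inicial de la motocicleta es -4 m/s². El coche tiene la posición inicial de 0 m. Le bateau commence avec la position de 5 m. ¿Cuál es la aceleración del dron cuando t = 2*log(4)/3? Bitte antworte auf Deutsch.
Um dies zu lösen, müssen wir 1 Ableitung unserer Gleichung für die Geschwindigkeit v(t) = -9·exp(-3·t/2)/2 nehmen. Durch Ableiten von der Geschwindigkeit erhalten wir die Beschleunigung: a(t) = 27·exp(-3·t/2)/4. Aus der Gleichung für die Beschleunigung a(t) = 27·exp(-3·t/2)/4, setzen wir t = 2*log(4)/3 ein und erhalten a = 27/16.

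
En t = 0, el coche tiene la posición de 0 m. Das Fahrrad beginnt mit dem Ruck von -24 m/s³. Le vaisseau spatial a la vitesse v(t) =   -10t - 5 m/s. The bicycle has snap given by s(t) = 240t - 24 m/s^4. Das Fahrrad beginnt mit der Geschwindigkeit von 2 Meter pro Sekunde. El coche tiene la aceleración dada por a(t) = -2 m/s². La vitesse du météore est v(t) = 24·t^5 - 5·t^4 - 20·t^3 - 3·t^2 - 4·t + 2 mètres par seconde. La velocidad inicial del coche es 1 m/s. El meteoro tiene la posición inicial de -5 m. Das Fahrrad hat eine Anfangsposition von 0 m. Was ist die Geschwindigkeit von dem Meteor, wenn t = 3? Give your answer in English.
Using v(t) = 24·t^5 - 5·t^4 - 20·t^3 - 3·t^2 - 4·t + 2 and substituting t = 3, we find v = 4850.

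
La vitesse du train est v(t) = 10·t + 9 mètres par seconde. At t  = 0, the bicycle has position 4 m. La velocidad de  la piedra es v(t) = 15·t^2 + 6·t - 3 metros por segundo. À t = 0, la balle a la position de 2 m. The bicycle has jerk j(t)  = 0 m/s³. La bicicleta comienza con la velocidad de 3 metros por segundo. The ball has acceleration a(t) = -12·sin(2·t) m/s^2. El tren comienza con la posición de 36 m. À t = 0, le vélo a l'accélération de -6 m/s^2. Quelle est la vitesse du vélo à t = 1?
Nous devons trouver la primitive de notre équation du jerk j(t) = 0 2 fois. En intégrant le jerk et en utilisant la condition initiale a(0) = -6, nous obtenons a(t) = -6. L'intégrale de l'accélération est la vitesse. En utilisant v(0) = 3, nous obtenons v(t) = 3 - 6·t. En utilisant v(t) = 3 - 6·t et en substituant t = 1, nous trouvons v = -3.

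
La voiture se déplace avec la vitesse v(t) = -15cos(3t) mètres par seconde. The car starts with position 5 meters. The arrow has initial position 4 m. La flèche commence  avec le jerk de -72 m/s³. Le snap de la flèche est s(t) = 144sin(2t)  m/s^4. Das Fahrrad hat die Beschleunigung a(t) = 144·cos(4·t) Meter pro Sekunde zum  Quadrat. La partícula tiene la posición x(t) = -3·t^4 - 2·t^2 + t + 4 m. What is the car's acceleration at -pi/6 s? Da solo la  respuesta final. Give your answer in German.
a(-pi/6) = -45.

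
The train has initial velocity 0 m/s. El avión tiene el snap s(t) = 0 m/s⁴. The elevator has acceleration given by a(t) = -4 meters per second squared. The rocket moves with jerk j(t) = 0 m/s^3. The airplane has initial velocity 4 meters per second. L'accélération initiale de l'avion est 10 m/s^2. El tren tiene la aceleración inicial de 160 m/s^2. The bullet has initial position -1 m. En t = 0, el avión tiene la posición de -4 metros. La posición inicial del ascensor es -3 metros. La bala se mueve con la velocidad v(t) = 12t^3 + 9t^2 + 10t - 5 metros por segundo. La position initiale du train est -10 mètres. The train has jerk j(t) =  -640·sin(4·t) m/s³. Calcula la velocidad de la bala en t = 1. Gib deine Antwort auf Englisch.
We have velocity v(t) = 12·t^3 + 9·t^2 + 10·t - 5. Substituting t = 1: v(1) = 26.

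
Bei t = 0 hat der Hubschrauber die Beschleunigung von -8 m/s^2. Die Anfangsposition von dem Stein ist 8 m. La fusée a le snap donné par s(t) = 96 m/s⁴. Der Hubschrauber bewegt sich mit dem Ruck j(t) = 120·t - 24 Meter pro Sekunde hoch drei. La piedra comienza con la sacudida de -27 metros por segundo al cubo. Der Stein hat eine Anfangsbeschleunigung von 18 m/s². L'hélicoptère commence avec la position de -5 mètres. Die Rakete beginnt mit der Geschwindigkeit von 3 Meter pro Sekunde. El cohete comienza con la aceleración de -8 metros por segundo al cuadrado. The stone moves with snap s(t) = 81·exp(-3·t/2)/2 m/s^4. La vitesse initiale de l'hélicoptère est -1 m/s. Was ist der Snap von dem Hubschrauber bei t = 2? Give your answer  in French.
En partant du jerk j(t) = 120·t - 24, nous prenons 1 dérivée. En dérivant le jerk, nous obtenons le snap: s(t) = 120. En utilisant s(t) = 120 et en substituant t = 2, nous trouvons s = 120.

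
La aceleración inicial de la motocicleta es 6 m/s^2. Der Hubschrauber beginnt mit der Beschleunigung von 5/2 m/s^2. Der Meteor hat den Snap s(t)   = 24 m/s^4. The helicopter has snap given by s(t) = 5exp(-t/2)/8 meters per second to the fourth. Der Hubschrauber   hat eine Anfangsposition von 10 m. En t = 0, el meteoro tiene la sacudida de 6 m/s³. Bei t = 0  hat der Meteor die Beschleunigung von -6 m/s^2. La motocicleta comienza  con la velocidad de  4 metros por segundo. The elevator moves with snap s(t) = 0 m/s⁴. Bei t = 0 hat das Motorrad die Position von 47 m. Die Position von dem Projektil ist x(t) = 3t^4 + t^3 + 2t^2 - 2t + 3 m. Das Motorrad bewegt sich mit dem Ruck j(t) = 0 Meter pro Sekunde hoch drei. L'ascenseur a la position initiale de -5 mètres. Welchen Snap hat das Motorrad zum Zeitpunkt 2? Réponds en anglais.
To solve this, we need to take 1 derivative of our jerk equation j(t) = 0. The derivative of jerk gives snap: s(t) = 0. From the given snap equation s(t) = 0, we substitute t = 2 to get s = 0.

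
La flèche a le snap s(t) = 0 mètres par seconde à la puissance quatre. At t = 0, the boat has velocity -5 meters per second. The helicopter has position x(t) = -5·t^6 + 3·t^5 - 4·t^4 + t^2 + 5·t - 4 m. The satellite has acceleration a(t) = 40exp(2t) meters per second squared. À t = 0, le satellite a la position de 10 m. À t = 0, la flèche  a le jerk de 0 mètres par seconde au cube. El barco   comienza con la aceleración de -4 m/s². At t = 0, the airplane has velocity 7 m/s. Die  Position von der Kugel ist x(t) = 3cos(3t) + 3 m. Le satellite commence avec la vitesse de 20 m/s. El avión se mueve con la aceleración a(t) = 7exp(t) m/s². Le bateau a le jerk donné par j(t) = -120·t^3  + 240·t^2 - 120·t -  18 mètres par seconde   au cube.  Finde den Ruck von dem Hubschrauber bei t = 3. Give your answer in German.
Ausgehend von der Position x(t) = -5·t^6 + 3·t^5 - 4·t^4 + t^2 + 5·t - 4, nehmen wir 3 Ableitungen. Mit d/dt von x(t) finden wir v(t) = -30·t^5 + 15·t^4 - 16·t^3 + 2·t + 5. Mit d/dt von v(t) finden wir a(t) = -150·t^4 + 60·t^3 - 48·t^2 + 2. Durch Ableiten von der Beschleunigung erhalten wir den Ruck: j(t) = -600·t^3 + 180·t^2 - 96·t. Aus der Gleichung für den Ruck j(t) = -600·t^3 + 180·t^2 - 96·t, setzen wir t = 3 ein und erhalten j = -14868.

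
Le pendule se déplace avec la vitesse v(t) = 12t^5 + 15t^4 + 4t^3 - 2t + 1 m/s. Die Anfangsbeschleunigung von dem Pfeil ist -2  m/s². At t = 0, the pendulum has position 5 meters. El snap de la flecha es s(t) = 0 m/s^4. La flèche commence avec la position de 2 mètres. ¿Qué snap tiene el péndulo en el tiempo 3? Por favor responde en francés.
Pour résoudre ceci, nous devons prendre 3 dérivées de notre équation de la vitesse v(t) = 12·t^5 + 15·t^4 + 4·t^3 - 2·t + 1. En prenant d/dt de v(t), nous trouvons a(t) = 60·t^4 + 60·t^3 + 12·t^2 - 2. En prenant d/dt de a(t), nous trouvons j(t) = 240·t^3 + 180·t^2 + 24·t. En dérivant le jerk, nous obtenons le snap: s(t) = 720·t^2 + 360·t + 24. En utilisant s(t) = 720·t^2 + 360·t + 24 et en substituant t = 3, nous trouvons s = 7584.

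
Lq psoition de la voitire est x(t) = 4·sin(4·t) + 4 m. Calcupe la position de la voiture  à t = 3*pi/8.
Nous avons la position x(t) = 4·sin(4·t) + 4. En substituant t = 3*pi/8: x(3*pi/8) = 0.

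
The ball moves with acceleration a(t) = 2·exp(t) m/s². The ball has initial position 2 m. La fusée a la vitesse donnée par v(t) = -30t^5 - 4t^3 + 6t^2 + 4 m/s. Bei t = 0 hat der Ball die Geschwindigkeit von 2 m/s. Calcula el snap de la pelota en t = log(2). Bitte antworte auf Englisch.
We must differentiate our acceleration equation a(t) = 2·exp(t) 2 times. Taking d/dt of a(t), we find j(t) = 2·exp(t). The derivative of jerk gives snap: s(t) = 2·exp(t). From the given snap equation s(t) = 2·exp(t), we substitute t = log(2) to get s = 4.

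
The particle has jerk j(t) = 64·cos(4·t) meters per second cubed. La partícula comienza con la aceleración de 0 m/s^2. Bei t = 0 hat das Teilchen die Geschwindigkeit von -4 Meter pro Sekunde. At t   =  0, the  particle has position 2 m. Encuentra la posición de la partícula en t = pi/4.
Necesitamos integrar nuestra ecuación de la sacudida j(t) = 64·cos(4·t) 3 veces. Integrando la sacudida y usando la condición inicial a(0) = 0, obtenemos a(t) = 16·sin(4·t). Integrando la aceleración y usando la condición inicial v(0) = -4, obtenemos v(t) = -4·cos(4·t). Tomando ∫v(t)dt y aplicando x(0) = 2, encontramos x(t) = 2 - sin(4·t). Tenemos la posición x(t) = 2 - sin(4·t). Sustituyendo t = pi/4: x(pi/4) = 2.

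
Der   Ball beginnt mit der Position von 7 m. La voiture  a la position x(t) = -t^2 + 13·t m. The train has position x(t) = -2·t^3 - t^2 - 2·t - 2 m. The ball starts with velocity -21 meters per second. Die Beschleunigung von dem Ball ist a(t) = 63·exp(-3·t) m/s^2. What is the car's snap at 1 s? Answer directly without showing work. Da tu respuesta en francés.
La réponse est 0.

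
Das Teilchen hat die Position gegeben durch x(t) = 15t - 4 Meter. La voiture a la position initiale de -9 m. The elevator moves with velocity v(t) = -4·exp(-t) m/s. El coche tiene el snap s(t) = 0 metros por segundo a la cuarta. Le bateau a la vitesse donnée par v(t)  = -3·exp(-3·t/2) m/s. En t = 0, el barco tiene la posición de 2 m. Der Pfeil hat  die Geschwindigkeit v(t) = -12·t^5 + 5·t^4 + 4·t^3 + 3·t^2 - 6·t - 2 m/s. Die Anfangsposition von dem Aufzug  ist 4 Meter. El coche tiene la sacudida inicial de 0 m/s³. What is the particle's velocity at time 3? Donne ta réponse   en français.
Nous devons dériver notre équation de la position x(t) = 15·t - 4 1 fois. En prenant d/dt de x(t), nous trouvons v(t) = 15. En utilisant v(t) = 15 et en substituant t = 3, nous trouvons v = 15.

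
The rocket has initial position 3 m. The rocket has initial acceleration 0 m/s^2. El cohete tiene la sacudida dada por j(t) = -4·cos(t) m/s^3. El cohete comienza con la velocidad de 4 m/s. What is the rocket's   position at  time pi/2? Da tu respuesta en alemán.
Ausgehend von dem Ruck j(t) = -4·cos(t), nehmen wir 3 Stammfunktionen. Mit ∫j(t)dt und Anwendung von a(0) = 0, finden wir a(t) = -4·sin(t). Das Integral von der Beschleunigung, mit v(0) = 4, ergibt die Geschwindigkeit: v(t) = 4·cos(t). Das Integral von der Geschwindigkeit, mit x(0) = 3, ergibt die Position: x(t) = 4·sin(t) + 3. Wir haben die Position x(t) = 4·sin(t) + 3. Durch Einsetzen von t = pi/2: x(pi/2) = 7.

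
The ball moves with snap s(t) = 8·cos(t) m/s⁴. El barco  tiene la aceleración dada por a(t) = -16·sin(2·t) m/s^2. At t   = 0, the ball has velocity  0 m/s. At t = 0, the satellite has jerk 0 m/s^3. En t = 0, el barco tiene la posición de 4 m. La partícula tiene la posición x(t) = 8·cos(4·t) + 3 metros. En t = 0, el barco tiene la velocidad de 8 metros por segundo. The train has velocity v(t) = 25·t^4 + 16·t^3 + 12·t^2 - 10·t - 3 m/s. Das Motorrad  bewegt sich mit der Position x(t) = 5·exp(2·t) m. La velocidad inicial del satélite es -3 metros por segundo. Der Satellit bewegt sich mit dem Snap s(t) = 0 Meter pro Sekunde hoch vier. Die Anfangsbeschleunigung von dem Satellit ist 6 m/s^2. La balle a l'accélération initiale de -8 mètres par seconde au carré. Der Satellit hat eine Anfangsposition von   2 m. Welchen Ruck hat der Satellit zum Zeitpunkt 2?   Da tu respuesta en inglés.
To find the answer, we compute 1 antiderivative of s(t) = 0. The integral of snap, with j(0) = 0, gives jerk: j(t) = 0. Using j(t) = 0 and substituting t = 2, we find j = 0.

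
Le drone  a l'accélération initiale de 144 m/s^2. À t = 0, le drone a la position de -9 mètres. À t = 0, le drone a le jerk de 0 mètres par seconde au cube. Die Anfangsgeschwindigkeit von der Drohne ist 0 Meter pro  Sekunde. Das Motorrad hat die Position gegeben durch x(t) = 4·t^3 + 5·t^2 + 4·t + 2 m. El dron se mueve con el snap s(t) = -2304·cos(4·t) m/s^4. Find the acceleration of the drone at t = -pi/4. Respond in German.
Um dies zu lösen, müssen wir 2 Integrale unserer Gleichung für den Snap s(t) = -2304·cos(4·t) finden. Die Stammfunktion von dem Snap, mit j(0) = 0, ergibt den Ruck: j(t) = -576·sin(4·t). Die Stammfunktion von dem Ruck ist die Beschleunigung. Mit a(0) = 144 erhalten wir a(t) = 144·cos(4·t). Wir haben die Beschleunigung a(t) = 144·cos(4·t). Durch Einsetzen von t = -pi/4: a(-pi/4) = -144.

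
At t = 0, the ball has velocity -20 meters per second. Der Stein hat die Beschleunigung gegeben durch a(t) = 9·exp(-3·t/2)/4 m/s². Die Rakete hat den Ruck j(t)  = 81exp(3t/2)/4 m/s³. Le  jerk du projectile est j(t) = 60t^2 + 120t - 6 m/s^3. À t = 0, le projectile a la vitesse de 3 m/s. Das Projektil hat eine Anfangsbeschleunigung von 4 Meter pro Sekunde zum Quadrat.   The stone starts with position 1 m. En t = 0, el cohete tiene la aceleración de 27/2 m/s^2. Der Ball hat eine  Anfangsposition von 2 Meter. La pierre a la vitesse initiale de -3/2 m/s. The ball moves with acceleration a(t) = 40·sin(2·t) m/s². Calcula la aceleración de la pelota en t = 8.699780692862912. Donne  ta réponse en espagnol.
De la ecuación de la aceleración a(t) = 40·sin(2·t), sustituimos t = 8.699780692862912 para obtener a = -39.7084933029238.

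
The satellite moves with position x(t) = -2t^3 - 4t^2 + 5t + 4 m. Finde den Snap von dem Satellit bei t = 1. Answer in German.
Wir müssen unsere Gleichung für die Position x(t) = -2·t^3 - 4·t^2 + 5·t + 4 4-mal ableiten. Die Ableitung von der Position ergibt die Geschwindigkeit: v(t) = -6·t^2 - 8·t + 5. Die Ableitung von der Geschwindigkeit ergibt die Beschleunigung: a(t) = -12·t - 8. Durch Ableiten von der Beschleunigung erhalten wir den Ruck: j(t) = -12. Durch Ableiten von dem Ruck erhalten wir den Snap: s(t) = 0. Wir haben den Snap s(t) = 0. Durch Einsetzen von t = 1: s(1) = 0.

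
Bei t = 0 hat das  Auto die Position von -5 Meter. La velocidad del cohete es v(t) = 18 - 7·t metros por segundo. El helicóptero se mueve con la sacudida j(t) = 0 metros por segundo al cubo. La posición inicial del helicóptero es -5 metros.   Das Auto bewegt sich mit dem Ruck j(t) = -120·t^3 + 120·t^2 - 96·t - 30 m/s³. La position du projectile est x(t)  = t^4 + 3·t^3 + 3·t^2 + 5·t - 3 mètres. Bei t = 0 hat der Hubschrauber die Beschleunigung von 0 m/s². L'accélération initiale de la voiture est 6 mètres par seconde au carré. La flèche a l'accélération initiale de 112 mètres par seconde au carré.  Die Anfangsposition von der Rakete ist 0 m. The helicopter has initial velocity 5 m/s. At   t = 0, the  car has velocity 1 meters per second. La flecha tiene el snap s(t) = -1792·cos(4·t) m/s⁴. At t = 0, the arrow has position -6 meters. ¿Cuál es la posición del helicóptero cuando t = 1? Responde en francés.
Nous devons intégrer notre équation du jerk j(t) = 0 3 fois. L'intégrale du jerk, avec a(0) = 0, donne l'accélération: a(t) = 0. En prenant ∫a(t)dt et en appliquant v(0) = 5, nous trouvons v(t) = 5. La primitive de la vitesse, avec x(0) = -5, donne la position: x(t) = 5·t - 5. En utilisant x(t) = 5·t - 5 et en substituant t = 1, nous trouvons x = 0.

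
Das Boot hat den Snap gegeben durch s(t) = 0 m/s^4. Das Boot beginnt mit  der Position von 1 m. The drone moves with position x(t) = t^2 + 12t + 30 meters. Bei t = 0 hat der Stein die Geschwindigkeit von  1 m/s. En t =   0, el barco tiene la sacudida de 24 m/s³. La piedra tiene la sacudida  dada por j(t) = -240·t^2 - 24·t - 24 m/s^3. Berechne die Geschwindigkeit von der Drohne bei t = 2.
Wir müssen unsere Gleichung für die Position x(t) = t^2 + 12·t + 30 1-mal ableiten. Mit d/dt von x(t) finden wir v(t) = 2·t + 12. Wir haben die Geschwindigkeit v(t) = 2·t + 12. Durch Einsetzen von t = 2: v(2) = 16.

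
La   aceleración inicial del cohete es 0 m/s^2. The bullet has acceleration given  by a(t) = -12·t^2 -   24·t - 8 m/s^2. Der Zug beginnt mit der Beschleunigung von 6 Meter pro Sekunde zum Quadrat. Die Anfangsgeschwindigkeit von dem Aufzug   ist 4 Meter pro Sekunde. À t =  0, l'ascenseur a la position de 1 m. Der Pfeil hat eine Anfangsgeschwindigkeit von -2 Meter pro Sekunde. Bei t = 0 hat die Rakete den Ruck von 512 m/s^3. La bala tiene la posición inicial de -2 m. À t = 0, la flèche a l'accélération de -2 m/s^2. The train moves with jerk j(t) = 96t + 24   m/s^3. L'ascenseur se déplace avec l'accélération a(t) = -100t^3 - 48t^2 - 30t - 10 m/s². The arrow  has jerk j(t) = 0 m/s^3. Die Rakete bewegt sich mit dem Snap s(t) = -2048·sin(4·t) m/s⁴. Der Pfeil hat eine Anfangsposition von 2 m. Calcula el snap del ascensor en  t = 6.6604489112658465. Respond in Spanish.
Para resolver esto, necesitamos tomar 2 derivadas de nuestra ecuación de la aceleración a(t) = -100·t^3 - 48·t^2 - 30·t - 10. Derivando la aceleración, obtenemos la sacudida: j(t) = -300·t^2 - 96·t - 30. Derivando la sacudida, obtenemos el snap: s(t) = -600·t - 96. De la ecuación del snap s(t) = -600·t - 96, sustituimos t = 6.6604489112658465 para obtener s = -4092.26934675951.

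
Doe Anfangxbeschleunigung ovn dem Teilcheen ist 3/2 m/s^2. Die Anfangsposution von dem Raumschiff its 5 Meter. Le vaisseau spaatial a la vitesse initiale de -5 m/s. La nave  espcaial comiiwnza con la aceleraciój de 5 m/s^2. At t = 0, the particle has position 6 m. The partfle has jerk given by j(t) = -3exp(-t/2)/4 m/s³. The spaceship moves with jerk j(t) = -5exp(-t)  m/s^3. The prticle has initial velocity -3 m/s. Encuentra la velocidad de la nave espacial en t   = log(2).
Necesitamos integrar nuestra ecuación de la sacudida j(t) = -5·exp(-t) 2 veces. Tomando ∫j(t)dt y aplicando a(0) = 5, encontramos a(t) = 5·exp(-t). Integrando la aceleración y usando la condición inicial v(0) = -5, obtenemos v(t) = -5·exp(-t). Usando v(t) = -5·exp(-t) y sustituyendo t = log(2), encontramos v = -5/2.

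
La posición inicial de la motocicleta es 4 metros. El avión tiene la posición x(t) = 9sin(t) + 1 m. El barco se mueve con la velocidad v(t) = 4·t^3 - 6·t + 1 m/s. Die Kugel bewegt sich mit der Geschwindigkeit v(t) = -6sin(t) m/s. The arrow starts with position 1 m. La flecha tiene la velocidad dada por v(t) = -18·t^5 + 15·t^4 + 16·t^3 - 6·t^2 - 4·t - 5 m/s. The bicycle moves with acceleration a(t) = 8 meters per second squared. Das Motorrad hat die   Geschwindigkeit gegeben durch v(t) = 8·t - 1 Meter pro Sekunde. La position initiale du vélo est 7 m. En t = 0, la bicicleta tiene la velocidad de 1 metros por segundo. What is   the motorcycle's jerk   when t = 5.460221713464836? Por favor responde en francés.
En partant de la vitesse v(t) = 8·t - 1, nous prenons 2 dérivées. En dérivant la vitesse, nous obtenons l'accélération: a(t) = 8. En prenant d/dt de a(t), nous trouvons j(t) = 0. De l'équation du jerk j(t) = 0, nous substituons t = 5.460221713464836 pour obtenir j = 0.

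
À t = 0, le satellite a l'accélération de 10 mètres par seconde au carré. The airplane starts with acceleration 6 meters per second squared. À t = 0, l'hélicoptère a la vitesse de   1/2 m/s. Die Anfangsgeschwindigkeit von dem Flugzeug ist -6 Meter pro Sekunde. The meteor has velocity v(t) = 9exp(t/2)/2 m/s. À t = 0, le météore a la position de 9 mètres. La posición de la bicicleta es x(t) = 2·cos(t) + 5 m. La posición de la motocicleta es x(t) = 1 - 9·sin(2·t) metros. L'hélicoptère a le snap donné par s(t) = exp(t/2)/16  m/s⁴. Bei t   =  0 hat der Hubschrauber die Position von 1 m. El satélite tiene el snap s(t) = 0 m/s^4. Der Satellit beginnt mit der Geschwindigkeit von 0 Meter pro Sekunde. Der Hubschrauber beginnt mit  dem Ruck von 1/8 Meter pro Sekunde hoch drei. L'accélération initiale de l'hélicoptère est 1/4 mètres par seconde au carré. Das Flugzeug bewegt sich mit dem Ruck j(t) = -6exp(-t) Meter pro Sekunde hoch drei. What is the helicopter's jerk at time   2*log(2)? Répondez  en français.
Pour résoudre ceci, nous devons prendre 1 primitive de notre équation du snap s(t) = exp(t/2)/16. L'intégrale du snap est le jerk. En utilisant j(0) = 1/8, nous obtenons j(t) = exp(t/2)/8. Nous avons le jerk j(t) = exp(t/2)/8. En substituant t = 2*log(2): j(2*log(2)) = 1/4.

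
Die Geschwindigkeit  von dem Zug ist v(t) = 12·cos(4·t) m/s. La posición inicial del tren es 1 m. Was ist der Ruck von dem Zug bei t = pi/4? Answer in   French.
En partant de la vitesse v(t) = 12·cos(4·t), nous prenons 2 dérivées. En prenant d/dt de v(t), nous trouvons a(t) = -48·sin(4·t). En dérivant l'accélération, nous obtenons le jerk: j(t) = -192·cos(4·t). En utilisant j(t) = -192·cos(4·t) et en substituant t = pi/4, nous trouvons j = 192.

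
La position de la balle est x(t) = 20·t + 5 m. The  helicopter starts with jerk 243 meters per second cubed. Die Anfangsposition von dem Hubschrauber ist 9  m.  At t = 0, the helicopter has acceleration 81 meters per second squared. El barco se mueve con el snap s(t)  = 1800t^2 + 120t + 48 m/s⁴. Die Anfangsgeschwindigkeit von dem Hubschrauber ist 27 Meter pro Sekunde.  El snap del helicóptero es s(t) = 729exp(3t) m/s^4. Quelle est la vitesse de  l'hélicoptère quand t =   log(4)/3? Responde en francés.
Nous devons trouver l'intégrale de notre équation du snap s(t) = 729·exp(3·t) 3 fois. En intégrant le snap et en utilisant la condition initiale j(0) = 243, nous obtenons j(t) = 243·exp(3·t). L'intégrale du jerk, avec a(0) = 81, donne l'accélération: a(t) = 81·exp(3·t). La primitive de l'accélération est la vitesse. En utilisant v(0) = 27, nous obtenons v(t) = 27·exp(3·t). En utilisant v(t) = 27·exp(3·t) et en substituant t = log(4)/3, nous trouvons v = 108.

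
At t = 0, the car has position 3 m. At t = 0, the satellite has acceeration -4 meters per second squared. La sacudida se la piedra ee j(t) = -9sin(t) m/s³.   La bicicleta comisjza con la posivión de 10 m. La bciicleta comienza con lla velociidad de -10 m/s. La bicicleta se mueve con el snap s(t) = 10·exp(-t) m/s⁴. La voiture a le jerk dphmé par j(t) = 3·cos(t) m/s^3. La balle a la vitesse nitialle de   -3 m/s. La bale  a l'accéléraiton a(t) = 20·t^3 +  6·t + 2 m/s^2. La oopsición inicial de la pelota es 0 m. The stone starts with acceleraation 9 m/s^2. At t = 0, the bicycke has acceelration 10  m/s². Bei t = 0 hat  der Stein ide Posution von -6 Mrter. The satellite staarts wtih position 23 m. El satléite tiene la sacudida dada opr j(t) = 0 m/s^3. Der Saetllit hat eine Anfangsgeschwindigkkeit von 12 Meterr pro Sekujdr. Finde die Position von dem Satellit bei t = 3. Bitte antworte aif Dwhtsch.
Wir müssen die Stammfunktion unserer Gleichung für den Ruck j(t) = 0 3-mal finden. Mit ∫j(t)dt und Anwendung von a(0) = -4, finden wir a(t) = -4. Mit ∫a(t)dt und Anwendung von v(0) = 12, finden wir v(t) = 12 - 4·t. Durch Integration von der Geschwindigkeit und Verwendung der Anfangsbedingung x(0) = 23, erhalten wir x(t) = -2·t^2 + 12·t + 23. Mit x(t) = -2·t^2 + 12·t + 23 und Einsetzen von t = 3, finden wir x = 41.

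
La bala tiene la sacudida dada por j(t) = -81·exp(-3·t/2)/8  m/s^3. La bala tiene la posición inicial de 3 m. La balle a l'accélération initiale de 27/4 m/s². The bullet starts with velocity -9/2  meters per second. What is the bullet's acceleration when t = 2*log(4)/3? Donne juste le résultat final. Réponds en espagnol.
En t = 2*log(4)/3, a = 27/16.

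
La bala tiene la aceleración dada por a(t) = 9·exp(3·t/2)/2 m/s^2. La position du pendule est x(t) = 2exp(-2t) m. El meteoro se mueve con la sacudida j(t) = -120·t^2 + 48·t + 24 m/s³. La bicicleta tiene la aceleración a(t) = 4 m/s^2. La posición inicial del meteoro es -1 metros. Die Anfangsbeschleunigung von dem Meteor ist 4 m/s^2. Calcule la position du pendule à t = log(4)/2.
Nous avons la position x(t) = 2·exp(-2·t). En substituant t = log(4)/2: x(log(4)/2) = 1/2.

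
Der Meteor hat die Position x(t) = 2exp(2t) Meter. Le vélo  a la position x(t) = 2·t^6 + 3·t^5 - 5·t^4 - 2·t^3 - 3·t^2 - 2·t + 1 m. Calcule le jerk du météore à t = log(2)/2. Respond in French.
En partant de la position x(t) = 2·exp(2·t), nous prenons 3 dérivées. La dérivée de la position donne la vitesse: v(t) = 4·exp(2·t). La dérivée de la vitesse donne l'accélération: a(t) = 8·exp(2·t). La dérivée de l'accélération donne le jerk: j(t) = 16·exp(2·t). En utilisant j(t) = 16·exp(2·t) et en substituant t = log(2)/2, nous trouvons j = 32.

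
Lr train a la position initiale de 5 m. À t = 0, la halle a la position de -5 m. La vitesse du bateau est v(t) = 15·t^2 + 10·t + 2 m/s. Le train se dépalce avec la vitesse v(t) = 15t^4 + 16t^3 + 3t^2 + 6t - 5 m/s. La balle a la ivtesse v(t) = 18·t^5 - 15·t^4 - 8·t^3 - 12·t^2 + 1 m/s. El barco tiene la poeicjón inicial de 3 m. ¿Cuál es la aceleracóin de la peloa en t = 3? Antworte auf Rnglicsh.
We must differentiate our velocity equation v(t) = 18·t^5 - 15·t^4 - 8·t^3 - 12·t^2 + 1 1 time. Differentiating velocity, we get acceleration: a(t) = 90·t^4 - 60·t^3 - 24·t^2 - 24·t. From the given acceleration equation a(t) = 90·t^4 - 60·t^3 - 24·t^2 - 24·t, we substitute t = 3 to get a = 5382.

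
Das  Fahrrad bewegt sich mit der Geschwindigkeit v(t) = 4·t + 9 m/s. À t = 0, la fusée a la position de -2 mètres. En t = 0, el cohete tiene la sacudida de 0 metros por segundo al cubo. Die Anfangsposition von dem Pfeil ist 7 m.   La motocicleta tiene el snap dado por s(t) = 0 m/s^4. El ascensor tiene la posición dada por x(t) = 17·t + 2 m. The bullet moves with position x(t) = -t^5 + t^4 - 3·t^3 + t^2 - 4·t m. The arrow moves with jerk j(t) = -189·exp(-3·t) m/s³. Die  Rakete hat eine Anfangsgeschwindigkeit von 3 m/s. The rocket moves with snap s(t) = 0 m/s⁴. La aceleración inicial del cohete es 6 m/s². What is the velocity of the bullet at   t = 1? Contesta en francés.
Pour résoudre ceci, nous devons prendre 1 dérivée de notre équation de la position x(t) = -t^5 + t^4 - 3·t^3 + t^2 - 4·t. La dérivée de la position donne la vitesse: v(t) = -5·t^4 + 4·t^3 - 9·t^2 + 2·t - 4. De l'équation de la vitesse v(t) = -5·t^4 + 4·t^3 - 9·t^2 + 2·t - 4, nous substituons t = 1 pour obtenir v = -12.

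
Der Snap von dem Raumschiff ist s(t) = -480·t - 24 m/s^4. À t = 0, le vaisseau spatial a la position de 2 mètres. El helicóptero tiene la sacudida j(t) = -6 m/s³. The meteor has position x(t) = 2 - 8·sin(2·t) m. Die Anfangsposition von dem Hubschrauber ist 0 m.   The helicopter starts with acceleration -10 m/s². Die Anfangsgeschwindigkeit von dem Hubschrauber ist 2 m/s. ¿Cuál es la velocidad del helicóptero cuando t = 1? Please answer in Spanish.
Debemos encontrar la integral de nuestra ecuación de la sacudida j(t) = -6 2 veces. La antiderivada de la sacudida, con a(0) = -10, da la aceleración: a(t) = -6·t - 10. Tomando ∫a(t)dt y aplicando v(0) = 2, encontramos v(t) = -3·t^2 - 10·t + 2. Usando v(t) = -3·t^2 - 10·t + 2 y sustituyendo t = 1, encontramos v = -11.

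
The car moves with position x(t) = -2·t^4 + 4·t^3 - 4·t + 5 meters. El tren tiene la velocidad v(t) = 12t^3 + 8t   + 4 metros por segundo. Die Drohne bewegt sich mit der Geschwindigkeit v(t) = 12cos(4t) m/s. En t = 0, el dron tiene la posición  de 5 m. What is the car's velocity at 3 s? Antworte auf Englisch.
Starting from position x(t) = -2·t^4 + 4·t^3 - 4·t + 5, we take 1 derivative. Differentiating position, we get velocity: v(t) = -8·t^3 + 12·t^2 - 4. From the given velocity equation v(t) = -8·t^3 + 12·t^2 - 4, we substitute t = 3 to get v = -112.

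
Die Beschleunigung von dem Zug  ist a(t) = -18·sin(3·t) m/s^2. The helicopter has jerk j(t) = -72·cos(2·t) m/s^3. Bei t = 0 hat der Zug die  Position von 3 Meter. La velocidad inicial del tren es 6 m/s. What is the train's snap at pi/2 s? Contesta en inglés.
Starting from acceleration a(t) = -18·sin(3·t), we take 2 derivatives. Differentiating acceleration, we get jerk: j(t) = -54·cos(3·t). The derivative of jerk gives snap: s(t) = 162·sin(3·t). From the given snap equation s(t) = 162·sin(3·t), we substitute t = pi/2 to get s = -162.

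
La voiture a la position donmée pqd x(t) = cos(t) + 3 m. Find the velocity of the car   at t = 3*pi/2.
To solve this, we need to take 1 derivative of our position equation x(t) = cos(t) + 3. The derivative of position gives velocity: v(t) = -sin(t). From the given velocity equation v(t) = -sin(t), we substitute t = 3*pi/2 to get v = 1.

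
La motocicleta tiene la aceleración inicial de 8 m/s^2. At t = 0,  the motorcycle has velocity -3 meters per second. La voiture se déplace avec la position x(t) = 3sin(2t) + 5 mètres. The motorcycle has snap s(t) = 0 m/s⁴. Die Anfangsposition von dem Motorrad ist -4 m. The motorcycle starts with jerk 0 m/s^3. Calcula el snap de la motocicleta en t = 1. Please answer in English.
We have snap s(t) = 0. Substituting t = 1: s(1) = 0.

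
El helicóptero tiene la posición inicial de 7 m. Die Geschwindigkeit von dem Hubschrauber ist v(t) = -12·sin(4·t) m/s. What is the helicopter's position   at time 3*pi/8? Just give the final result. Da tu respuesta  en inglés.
x(3*pi/8) = 4.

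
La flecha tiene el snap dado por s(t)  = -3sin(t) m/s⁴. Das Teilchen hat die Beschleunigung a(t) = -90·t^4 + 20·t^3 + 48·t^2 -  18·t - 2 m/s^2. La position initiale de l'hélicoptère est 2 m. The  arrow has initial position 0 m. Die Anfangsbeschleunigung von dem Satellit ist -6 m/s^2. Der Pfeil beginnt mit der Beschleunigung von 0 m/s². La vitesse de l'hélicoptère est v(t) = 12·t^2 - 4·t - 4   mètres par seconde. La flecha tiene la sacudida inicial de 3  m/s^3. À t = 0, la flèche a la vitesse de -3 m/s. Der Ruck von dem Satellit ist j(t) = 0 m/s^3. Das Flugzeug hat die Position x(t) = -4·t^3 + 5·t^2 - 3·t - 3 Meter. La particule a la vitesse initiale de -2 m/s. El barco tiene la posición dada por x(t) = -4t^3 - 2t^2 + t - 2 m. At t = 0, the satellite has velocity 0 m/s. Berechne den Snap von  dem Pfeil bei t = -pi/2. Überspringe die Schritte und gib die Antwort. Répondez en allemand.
s(-pi/2) = 3.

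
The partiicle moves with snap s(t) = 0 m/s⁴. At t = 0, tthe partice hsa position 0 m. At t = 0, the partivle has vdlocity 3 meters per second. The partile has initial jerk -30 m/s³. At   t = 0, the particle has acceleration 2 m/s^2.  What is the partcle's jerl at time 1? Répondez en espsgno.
Partiendo del snap s(t) = 0, tomamos 1 antiderivada. Tomando ∫s(t)dt y aplicando j(0) = -30, encontramos j(t) = -30. Usando j(t) = -30 y sustituyendo t = 1, encontramos j = -30.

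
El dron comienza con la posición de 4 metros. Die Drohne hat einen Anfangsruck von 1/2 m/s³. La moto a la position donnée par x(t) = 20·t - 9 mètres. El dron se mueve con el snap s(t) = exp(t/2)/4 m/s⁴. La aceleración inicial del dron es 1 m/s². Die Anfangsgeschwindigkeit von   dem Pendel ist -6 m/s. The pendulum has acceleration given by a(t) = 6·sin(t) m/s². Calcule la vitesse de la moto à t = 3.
Nous devons dériver notre équation de la position x(t) = 20·t - 9 1 fois. En prenant d/dt de x(t), nous trouvons v(t) = 20. Nous avons la vitesse v(t) = 20. En substituant t = 3: v(3) = 20.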